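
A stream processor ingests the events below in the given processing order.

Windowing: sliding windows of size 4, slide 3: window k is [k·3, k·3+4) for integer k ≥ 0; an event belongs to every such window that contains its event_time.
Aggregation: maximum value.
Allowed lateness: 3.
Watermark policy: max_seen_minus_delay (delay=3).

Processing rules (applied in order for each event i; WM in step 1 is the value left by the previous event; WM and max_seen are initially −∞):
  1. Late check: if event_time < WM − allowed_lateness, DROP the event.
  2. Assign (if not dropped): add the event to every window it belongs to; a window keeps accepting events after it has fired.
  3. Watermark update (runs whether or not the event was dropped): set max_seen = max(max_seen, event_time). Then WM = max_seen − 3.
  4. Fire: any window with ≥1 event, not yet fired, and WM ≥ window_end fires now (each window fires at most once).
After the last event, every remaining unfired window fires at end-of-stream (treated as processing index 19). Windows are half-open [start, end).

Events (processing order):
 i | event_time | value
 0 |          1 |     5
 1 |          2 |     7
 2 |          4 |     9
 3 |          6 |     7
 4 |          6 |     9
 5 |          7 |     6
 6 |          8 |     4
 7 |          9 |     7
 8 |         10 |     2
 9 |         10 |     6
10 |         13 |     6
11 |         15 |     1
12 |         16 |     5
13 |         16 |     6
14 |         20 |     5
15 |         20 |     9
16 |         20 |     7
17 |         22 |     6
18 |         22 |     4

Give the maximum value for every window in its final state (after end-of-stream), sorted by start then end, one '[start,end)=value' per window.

i=0 t=1 v=5: → [0,4); WM=-2
i=1 t=2 v=7: → [0,4); WM=-1
i=2 t=4 v=9: → [3,7); WM=1
i=3 t=6 v=7: → [6,10),[3,7); WM=3
i=4 t=6 v=9: → [6,10),[3,7); WM=3
i=5 t=7 v=6: → [6,10); WM=4; [0,4) fires=7
i=6 t=8 v=4: → [6,10); WM=5
i=7 t=9 v=7: → [9,13),[6,10); WM=6
i=8 t=10 v=2: → [9,13); WM=7; [3,7) fires=9
i=9 t=10 v=6: → [9,13); WM=7
i=10 t=13 v=6: → [12,16); WM=10; [6,10) fires=9
i=11 t=15 v=1: → [15,19),[12,16); WM=12
i=12 t=16 v=5: → [15,19); WM=13; [9,13) fires=7
i=13 t=16 v=6: → [15,19); WM=13
i=14 t=20 v=5: → [18,22); WM=17; [12,16) fires=6
i=15 t=20 v=9: → [18,22); WM=17
i=16 t=20 v=7: → [18,22); WM=17
i=17 t=22 v=6: → [21,25); WM=19; [15,19) fires=6
i=18 t=22 v=4: → [21,25); WM=19

[0,4)=7 [3,7)=9 [6,10)=9 [9,13)=7 [12,16)=6 [15,19)=6 [18,22)=9 [21,25)=6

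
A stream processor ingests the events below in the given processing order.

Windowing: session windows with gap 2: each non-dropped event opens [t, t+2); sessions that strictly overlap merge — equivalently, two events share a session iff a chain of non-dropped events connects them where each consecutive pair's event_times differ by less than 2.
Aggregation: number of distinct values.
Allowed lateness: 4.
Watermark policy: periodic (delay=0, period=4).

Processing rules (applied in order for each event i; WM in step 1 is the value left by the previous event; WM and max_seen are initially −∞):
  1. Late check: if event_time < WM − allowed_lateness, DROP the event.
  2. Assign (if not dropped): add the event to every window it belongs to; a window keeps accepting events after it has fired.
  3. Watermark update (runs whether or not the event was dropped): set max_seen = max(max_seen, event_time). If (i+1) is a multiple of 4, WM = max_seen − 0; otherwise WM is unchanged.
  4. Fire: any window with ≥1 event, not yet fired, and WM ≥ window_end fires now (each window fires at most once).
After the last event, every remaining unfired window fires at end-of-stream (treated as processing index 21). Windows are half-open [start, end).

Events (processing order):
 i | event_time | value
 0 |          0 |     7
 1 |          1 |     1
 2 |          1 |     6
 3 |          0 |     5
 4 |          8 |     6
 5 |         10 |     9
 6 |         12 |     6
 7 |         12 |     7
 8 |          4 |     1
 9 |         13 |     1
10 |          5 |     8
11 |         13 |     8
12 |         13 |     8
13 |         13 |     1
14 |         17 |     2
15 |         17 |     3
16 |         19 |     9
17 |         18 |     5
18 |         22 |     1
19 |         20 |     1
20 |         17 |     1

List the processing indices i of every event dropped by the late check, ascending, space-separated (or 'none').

i=0 t=0 v=7: → [0,2); WM=−∞
i=1 t=1 v=1: → [0,3); WM=−∞
i=2 t=1 v=6: → [0,3); WM=−∞
i=3 t=0 v=5: → [0,3); WM=1
i=4 t=8 v=6: → [8,10); WM=1
i=5 t=10 v=9: → [10,12); WM=1
i=6 t=12 v=6: → [12,14); WM=1
i=7 t=12 v=7: → [12,14); WM=12
i=8 t=4 v=1: DROP (t<12-4); WM=12
i=9 t=13 v=1: → [12,15); WM=12
i=10 t=5 v=8: DROP (t<12-4); WM=12
i=11 t=13 v=8: → [12,15); WM=13
i=12 t=13 v=8: → [12,15); WM=13
i=13 t=13 v=1: → [12,15); WM=13
i=14 t=17 v=2: → [17,19); WM=13
i=15 t=17 v=3: → [17,19); WM=17
i=16 t=19 v=9: → [19,21); WM=17
i=17 t=18 v=5: → [17,21); WM=17
i=18 t=22 v=1: → [22,24); WM=17
i=19 t=20 v=1: → [17,22); WM=22
i=20 t=17 v=1: DROP (t<22-4); WM=22

8 10 20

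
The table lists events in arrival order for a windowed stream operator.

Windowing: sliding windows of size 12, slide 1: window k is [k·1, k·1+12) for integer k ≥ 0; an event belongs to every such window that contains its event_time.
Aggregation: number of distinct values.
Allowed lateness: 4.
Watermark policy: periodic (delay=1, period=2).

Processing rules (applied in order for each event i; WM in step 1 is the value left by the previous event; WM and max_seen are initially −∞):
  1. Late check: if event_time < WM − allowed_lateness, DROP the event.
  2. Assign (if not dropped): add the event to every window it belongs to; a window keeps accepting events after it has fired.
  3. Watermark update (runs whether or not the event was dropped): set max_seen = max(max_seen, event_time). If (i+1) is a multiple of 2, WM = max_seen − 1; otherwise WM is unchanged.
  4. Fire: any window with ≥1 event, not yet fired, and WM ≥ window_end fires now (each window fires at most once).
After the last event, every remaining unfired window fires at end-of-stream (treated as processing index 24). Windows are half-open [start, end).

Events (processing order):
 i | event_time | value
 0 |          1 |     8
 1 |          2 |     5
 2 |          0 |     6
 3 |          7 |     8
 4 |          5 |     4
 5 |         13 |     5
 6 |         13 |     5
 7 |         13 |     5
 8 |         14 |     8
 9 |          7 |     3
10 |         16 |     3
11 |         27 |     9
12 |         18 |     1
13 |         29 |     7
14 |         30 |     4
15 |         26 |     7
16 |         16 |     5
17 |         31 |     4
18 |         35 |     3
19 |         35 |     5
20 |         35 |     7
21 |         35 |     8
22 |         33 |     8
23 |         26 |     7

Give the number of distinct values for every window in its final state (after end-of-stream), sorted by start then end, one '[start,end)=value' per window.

[0,12)=4 [1,13)=3 [2,14)=3 [3,15)=3 [4,16)=3 [5,17)=4 [6,18)=3 [7,19)=3 [8,20)=3 [9,21)=3 [10,22)=3 [11,23)=3 [12,24)=3 [13,25)=3 [14,26)=2 [15,27)=2 [16,28)=3 [17,29)=2 [18,30)=2 [19,31)=3 [20,32)=3 [21,33)=3 [22,34)=4 [23,35)=4 [24,36)=6 [25,37)=6 [26,38)=6 [27,39)=6 [28,40)=5 [29,41)=5 [30,42)=5 [31,43)=5 [32,44)=4 [33,45)=4 [34,46)=4 [35,47)=4

i=0 t=1 v=8: → [1,13),[0,12); WM=−∞
i=1 t=2 v=5: → [2,14),[1,13),[0,12); WM=1
i=2 t=0 v=6: → [0,12); WM=1
i=3 t=7 v=8: → [7,19),[6,18),[5,17),[4,16),[3,15),[2,14),[1,13),[0,12); WM=6
i=4 t=5 v=4: → [5,17),[4,16),[3,15),[2,14),[1,13),[0,12); WM=6
i=5 t=13 v=5: → [13,25),[12,24),[11,23),[10,22),[9,21),[8,20),[7,19),[6,18),[5,17),[4,16),[3,15),[2,14); WM=12; [0,12) fires=4
i=6 t=13 v=5: → [13,25),[12,24),[11,23),[10,22),[9,21),[8,20),[7,19),[6,18),[5,17),[4,16),[3,15),[2,14); WM=12
i=7 t=13 v=5: → [13,25),[12,24),[11,23),[10,22),[9,21),[8,20),[7,19),[6,18),[5,17),[4,16),[3,15),[2,14); WM=12
i=8 t=14 v=8: → [14,26),[13,25),[12,24),[11,23),[10,22),[9,21),[8,20),[7,19),[6,18),[5,17),[4,16),[3,15); WM=12
i=9 t=7 v=3: DROP (t<12-4); WM=13; [1,13) fires=3
i=10 t=16 v=3: → [16,28),[15,27),[14,26),[13,25),[12,24),[11,23),[10,22),[9,21),[8,20),[7,19),[6,18),[5,17); WM=13
i=11 t=27 v=9: → [27,39),[26,38),[25,37),[24,36),[23,35),[22,34),[21,33),[20,32),[19,31),[18,30),[17,29),[16,28); WM=26; [2,14) fires=3 [3,15) fires=3 [4,16) fires=3 [5,17) fires=4 [6,18) fires=3 [7,19) fires=3 [8,20) fires=3 [9,21) fires=3 [10,22) fires=3 [11,23) fires=3 [12,24) fires=3 [13,25) fires=3 [14,26) fires=2
i=12 t=18 v=1: DROP (t<26-4); WM=26
i=13 t=29 v=7: → [29,41),[28,40),[27,39),[26,38),[25,37),[24,36),[23,35),[22,34),[21,33),[20,32),[19,31),[18,30); WM=28; [15,27) fires=1 [16,28) fires=2
i=14 t=30 v=4: → [30,42),[29,41),[28,40),[27,39),[26,38),[25,37),[24,36),[23,35),[22,34),[21,33),[20,32),[19,31); WM=28
i=15 t=26 v=7: → [26,38),[25,37),[24,36),[23,35),[22,34),[21,33),[20,32),[19,31),[18,30),[17,29),[16,28),[15,27); WM=29; [17,29) fires=2
i=16 t=16 v=5: DROP (t<29-4); WM=29
i=17 t=31 v=4: → [31,43),[30,42),[29,41),[28,40),[27,39),[26,38),[25,37),[24,36),[23,35),[22,34),[21,33),[20,32); WM=30; [18,30) fires=2
i=18 t=35 v=3: → [35,47),[34,46),[33,45),[32,44),[31,43),[30,42),[29,41),[28,40),[27,39),[26,38),[25,37),[24,36); WM=30
i=19 t=35 v=5: → [35,47),[34,46),[33,45),[32,44),[31,43),[30,42),[29,41),[28,40),[27,39),[26,38),[25,37),[24,36); WM=34; [19,31) fires=3 [20,32) fires=3 [21,33) fires=3 [22,34) fires=3
i=20 t=35 v=7: → [35,47),[34,46),[33,45),[32,44),[31,43),[30,42),[29,41),[28,40),[27,39),[26,38),[25,37),[24,36); WM=34
i=21 t=35 v=8: → [35,47),[34,46),[33,45),[32,44),[31,43),[30,42),[29,41),[28,40),[27,39),[26,38),[25,37),[24,36); WM=34
i=22 t=33 v=8: → [33,45),[32,44),[31,43),[30,42),[29,41),[28,40),[27,39),[26,38),[25,37),[24,36),[23,35),[22,34); WM=34
i=23 t=26 v=7: DROP (t<34-4); WM=34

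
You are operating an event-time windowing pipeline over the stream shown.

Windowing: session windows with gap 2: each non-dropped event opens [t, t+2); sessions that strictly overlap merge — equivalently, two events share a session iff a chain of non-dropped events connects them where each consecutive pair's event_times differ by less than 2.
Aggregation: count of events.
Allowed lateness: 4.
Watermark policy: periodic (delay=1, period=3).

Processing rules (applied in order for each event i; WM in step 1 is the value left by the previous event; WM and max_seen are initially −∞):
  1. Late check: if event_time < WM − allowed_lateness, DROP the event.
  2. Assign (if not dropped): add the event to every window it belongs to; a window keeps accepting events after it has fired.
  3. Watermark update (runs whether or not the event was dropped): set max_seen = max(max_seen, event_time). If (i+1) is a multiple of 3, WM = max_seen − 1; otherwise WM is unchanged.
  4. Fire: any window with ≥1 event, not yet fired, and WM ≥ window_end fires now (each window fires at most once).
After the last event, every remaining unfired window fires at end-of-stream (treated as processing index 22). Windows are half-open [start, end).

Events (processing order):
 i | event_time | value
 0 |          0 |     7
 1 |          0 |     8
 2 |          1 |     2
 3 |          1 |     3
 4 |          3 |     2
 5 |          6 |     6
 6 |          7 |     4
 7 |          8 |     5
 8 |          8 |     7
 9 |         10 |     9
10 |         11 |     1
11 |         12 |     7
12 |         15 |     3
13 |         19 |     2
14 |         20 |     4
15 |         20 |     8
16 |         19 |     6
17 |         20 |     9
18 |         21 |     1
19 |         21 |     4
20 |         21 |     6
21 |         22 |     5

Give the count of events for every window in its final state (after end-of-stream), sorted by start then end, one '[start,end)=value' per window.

i=0 t=0 v=7: → [0,2); WM=−∞
i=1 t=0 v=8: → [0,2); WM=−∞
i=2 t=1 v=2: → [0,3); WM=0
i=3 t=1 v=3: → [0,3); WM=0
i=4 t=3 v=2: → [3,5); WM=0
i=5 t=6 v=6: → [6,8); WM=5
i=6 t=7 v=4: → [6,9); WM=5
i=7 t=8 v=5: → [6,10); WM=5
i=8 t=8 v=7: → [6,10); WM=7
i=9 t=10 v=9: → [10,12); WM=7
i=10 t=11 v=1: → [10,13); WM=7
i=11 t=12 v=7: → [10,14); WM=11
i=12 t=15 v=3: → [15,17); WM=11
i=13 t=19 v=2: → [19,21); WM=11
i=14 t=20 v=4: → [19,22); WM=19
i=15 t=20 v=8: → [19,22); WM=19
i=16 t=19 v=6: → [19,22); WM=19
i=17 t=20 v=9: → [19,22); WM=19
i=18 t=21 v=1: → [19,23); WM=19
i=19 t=21 v=4: → [19,23); WM=19
i=20 t=21 v=6: → [19,23); WM=20
i=21 t=22 v=5: → [19,24); WM=20

[0,3)=4 [3,5)=1 [6,10)=4 [10,14)=3 [15,17)=1 [19,24)=9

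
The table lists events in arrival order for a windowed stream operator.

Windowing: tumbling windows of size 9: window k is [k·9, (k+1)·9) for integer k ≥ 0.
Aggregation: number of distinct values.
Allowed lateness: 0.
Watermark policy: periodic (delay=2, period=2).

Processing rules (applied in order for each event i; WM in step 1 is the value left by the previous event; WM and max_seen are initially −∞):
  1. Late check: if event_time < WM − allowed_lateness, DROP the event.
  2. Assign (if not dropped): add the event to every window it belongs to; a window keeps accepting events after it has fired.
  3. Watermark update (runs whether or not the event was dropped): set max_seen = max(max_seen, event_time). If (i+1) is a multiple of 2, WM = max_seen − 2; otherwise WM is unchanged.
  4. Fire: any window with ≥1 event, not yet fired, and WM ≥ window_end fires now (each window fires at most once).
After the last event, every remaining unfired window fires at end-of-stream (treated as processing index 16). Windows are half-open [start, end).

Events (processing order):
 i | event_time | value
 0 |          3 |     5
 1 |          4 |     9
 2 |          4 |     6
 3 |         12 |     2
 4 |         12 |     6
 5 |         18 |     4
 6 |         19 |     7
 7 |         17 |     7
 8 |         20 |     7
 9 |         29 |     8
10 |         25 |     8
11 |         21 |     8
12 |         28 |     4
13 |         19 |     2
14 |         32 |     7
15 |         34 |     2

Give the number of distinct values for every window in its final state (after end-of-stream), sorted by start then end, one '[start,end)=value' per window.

i=0 t=3 v=5: → [0,9); WM=−∞
i=1 t=4 v=9: → [0,9); WM=2
i=2 t=4 v=6: → [0,9); WM=2
i=3 t=12 v=2: → [9,18); WM=10; [0,9) fires=3
i=4 t=12 v=6: → [9,18); WM=10
i=5 t=18 v=4: → [18,27); WM=16
i=6 t=19 v=7: → [18,27); WM=16
i=7 t=17 v=7: → [9,18); WM=17
i=8 t=20 v=7: → [18,27); WM=17
i=9 t=29 v=8: → [27,36); WM=27; [9,18) fires=3 [18,27) fires=2
i=10 t=25 v=8: DROP (t<27-0); WM=27
i=11 t=21 v=8: DROP (t<27-0); WM=27
i=12 t=28 v=4: → [27,36); WM=27
i=13 t=19 v=2: DROP (t<27-0); WM=27
i=14 t=32 v=7: → [27,36); WM=27
i=15 t=34 v=2: → [27,36); WM=32

[0,9)=3 [9,18)=3 [18,27)=2 [27,36)=4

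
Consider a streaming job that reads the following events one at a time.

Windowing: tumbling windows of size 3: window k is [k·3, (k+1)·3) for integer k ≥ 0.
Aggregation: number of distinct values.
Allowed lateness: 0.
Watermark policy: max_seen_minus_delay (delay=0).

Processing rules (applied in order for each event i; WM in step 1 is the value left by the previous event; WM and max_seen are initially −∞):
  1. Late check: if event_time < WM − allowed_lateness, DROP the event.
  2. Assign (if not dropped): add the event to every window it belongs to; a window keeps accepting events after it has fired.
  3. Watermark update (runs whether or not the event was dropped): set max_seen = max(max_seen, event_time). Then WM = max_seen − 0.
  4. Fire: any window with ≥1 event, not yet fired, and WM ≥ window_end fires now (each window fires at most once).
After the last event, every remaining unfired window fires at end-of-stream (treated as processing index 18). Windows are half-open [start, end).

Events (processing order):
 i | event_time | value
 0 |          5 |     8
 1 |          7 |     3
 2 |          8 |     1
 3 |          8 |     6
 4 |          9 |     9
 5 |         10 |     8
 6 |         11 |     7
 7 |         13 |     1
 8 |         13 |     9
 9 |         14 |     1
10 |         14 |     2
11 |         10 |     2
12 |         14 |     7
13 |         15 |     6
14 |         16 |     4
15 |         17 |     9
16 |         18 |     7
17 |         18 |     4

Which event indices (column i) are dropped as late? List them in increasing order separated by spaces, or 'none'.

i=0 t=5 v=8: → [3,6); WM=5
i=1 t=7 v=3: → [6,9); WM=7; [3,6) fires=1
i=2 t=8 v=1: → [6,9); WM=8
i=3 t=8 v=6: → [6,9); WM=8
i=4 t=9 v=9: → [9,12); WM=9; [6,9) fires=3
i=5 t=10 v=8: → [9,12); WM=10
i=6 t=11 v=7: → [9,12); WM=11
i=7 t=13 v=1: → [12,15); WM=13; [9,12) fires=3
i=8 t=13 v=9: → [12,15); WM=13
i=9 t=14 v=1: → [12,15); WM=14
i=10 t=14 v=2: → [12,15); WM=14
i=11 t=10 v=2: DROP (t<14-0); WM=14
i=12 t=14 v=7: → [12,15); WM=14
i=13 t=15 v=6: → [15,18); WM=15; [12,15) fires=4
i=14 t=16 v=4: → [15,18); WM=16
i=15 t=17 v=9: → [15,18); WM=17
i=16 t=18 v=7: → [18,21); WM=18; [15,18) fires=3
i=17 t=18 v=4: → [18,21); WM=18

11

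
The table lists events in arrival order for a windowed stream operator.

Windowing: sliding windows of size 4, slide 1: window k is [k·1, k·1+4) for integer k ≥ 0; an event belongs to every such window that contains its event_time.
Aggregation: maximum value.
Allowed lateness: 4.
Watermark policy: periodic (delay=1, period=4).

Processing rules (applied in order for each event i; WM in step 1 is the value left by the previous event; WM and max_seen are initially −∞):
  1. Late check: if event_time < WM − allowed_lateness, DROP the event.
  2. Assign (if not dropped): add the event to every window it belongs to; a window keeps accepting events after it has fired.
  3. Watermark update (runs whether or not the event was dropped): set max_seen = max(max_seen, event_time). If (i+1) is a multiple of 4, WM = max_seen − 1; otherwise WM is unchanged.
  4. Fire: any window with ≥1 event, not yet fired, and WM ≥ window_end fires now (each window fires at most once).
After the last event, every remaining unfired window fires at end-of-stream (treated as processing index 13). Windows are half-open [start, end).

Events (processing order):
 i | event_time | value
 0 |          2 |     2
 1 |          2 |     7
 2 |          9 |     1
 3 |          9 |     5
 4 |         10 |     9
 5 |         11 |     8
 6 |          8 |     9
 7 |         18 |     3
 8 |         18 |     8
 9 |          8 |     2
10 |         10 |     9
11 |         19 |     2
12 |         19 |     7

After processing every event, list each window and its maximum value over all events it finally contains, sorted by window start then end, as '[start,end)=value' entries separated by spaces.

[0,4)=7 [1,5)=7 [2,6)=7 [5,9)=9 [6,10)=9 [7,11)=9 [8,12)=9 [9,13)=9 [10,14)=9 [11,15)=8 [15,19)=8 [16,20)=8 [17,21)=8 [18,22)=8 [19,23)=7

i=0 t=2 v=2: → [2,6),[1,5),[0,4); WM=−∞
i=1 t=2 v=7: → [2,6),[1,5),[0,4); WM=−∞
i=2 t=9 v=1: → [9,13),[8,12),[7,11),[6,10); WM=−∞
i=3 t=9 v=5: → [9,13),[8,12),[7,11),[6,10); WM=8; [0,4) fires=7 [1,5) fires=7 [2,6) fires=7
i=4 t=10 v=9: → [10,14),[9,13),[8,12),[7,11); WM=8
i=5 t=11 v=8: → [11,15),[10,14),[9,13),[8,12); WM=8
i=6 t=8 v=9: → [8,12),[7,11),[6,10),[5,9); WM=8
i=7 t=18 v=3: → [18,22),[17,21),[16,20),[15,19); WM=17; [5,9) fires=9 [6,10) fires=9 [7,11) fires=9 [8,12) fires=9 [9,13) fires=9 [10,14) fires=9 [11,15) fires=8
i=8 t=18 v=8: → [18,22),[17,21),[16,20),[15,19); WM=17
i=9 t=8 v=2: DROP (t<17-4); WM=17
i=10 t=10 v=9: DROP (t<17-4); WM=17
i=11 t=19 v=2: → [19,23),[18,22),[17,21),[16,20); WM=18
i=12 t=19 v=7: → [19,23),[18,22),[17,21),[16,20); WM=18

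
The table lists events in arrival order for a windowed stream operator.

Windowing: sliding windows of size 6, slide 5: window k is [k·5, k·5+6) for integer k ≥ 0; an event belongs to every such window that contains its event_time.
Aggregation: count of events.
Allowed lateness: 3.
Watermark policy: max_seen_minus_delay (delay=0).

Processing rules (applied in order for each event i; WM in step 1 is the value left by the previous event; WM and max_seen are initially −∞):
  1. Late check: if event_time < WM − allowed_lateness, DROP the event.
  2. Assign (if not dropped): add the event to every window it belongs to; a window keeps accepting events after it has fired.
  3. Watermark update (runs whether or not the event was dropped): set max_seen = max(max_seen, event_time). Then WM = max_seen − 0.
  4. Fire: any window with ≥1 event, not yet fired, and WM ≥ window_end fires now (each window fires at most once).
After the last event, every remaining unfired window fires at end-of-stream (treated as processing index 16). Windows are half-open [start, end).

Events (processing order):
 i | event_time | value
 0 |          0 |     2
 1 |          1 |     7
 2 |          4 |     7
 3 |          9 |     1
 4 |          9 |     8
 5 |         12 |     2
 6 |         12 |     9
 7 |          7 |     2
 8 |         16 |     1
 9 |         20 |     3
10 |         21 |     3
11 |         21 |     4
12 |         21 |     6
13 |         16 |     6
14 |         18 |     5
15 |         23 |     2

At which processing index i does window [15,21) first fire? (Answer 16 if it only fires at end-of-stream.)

10

i=0 t=0 v=2: → [0,6); WM=0
i=1 t=1 v=7: → [0,6); WM=1
i=2 t=4 v=7: → [0,6); WM=4
i=3 t=9 v=1: → [5,11); WM=9; [0,6) fires=3
i=4 t=9 v=8: → [5,11); WM=9
i=5 t=12 v=2: → [10,16); WM=12; [5,11) fires=2
i=6 t=12 v=9: → [10,16); WM=12
i=7 t=7 v=2: DROP (t<12-3); WM=12
i=8 t=16 v=1: → [15,21); WM=16; [10,16) fires=2
i=9 t=20 v=3: → [20,26),[15,21); WM=20
i=10 t=21 v=3: → [20,26); WM=21; [15,21) fires=2
i=11 t=21 v=4: → [20,26); WM=21
i=12 t=21 v=6: → [20,26); WM=21
i=13 t=16 v=6: DROP (t<21-3); WM=21
i=14 t=18 v=5: → [15,21); WM=21
i=15 t=23 v=2: → [20,26); WM=23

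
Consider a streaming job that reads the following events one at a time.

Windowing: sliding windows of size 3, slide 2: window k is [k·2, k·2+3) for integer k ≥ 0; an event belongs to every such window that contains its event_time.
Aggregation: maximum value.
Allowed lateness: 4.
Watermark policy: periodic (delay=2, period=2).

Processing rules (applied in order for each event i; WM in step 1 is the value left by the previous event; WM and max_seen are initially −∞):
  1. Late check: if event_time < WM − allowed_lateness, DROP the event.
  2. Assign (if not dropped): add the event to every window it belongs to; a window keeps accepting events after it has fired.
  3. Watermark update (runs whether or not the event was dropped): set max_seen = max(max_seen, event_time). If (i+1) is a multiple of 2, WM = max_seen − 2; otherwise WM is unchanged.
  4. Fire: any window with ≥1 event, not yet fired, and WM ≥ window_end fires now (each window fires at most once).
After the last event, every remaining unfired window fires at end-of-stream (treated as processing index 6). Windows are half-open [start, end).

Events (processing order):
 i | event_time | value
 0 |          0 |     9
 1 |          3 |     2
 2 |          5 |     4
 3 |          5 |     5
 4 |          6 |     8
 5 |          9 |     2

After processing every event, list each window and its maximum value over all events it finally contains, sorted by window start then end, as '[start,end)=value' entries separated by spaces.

i=0 t=0 v=9: → [0,3); WM=−∞
i=1 t=3 v=2: → [2,5); WM=1
i=2 t=5 v=4: → [4,7); WM=1
i=3 t=5 v=5: → [4,7); WM=3; [0,3) fires=9
i=4 t=6 v=8: → [6,9),[4,7); WM=3
i=5 t=9 v=2: → [8,11); WM=7; [2,5) fires=2 [4,7) fires=8

[0,3)=9 [2,5)=2 [4,7)=8 [6,9)=8 [8,11)=2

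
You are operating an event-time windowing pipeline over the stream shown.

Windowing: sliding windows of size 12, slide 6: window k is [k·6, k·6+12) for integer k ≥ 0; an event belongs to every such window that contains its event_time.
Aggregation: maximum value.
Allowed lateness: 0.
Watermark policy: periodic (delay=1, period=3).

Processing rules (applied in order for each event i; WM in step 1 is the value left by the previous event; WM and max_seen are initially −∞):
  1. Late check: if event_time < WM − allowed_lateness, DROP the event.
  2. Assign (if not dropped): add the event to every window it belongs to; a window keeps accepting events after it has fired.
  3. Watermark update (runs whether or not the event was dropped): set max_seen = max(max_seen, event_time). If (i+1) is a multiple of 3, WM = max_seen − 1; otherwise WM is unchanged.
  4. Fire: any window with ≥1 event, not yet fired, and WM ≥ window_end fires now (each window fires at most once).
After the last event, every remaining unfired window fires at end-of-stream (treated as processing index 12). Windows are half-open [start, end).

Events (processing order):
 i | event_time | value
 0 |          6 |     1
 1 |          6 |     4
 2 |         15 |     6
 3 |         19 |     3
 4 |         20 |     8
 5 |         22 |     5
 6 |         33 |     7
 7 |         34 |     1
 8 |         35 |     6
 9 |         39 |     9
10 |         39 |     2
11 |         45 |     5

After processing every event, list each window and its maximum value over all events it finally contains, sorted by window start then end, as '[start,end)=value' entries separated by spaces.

[0,12)=4 [6,18)=6 [12,24)=8 [18,30)=8 [24,36)=7 [30,42)=9 [36,48)=9 [42,54)=5

i=0 t=6 v=1: → [6,18),[0,12); WM=−∞
i=1 t=6 v=4: → [6,18),[0,12); WM=−∞
i=2 t=15 v=6: → [12,24),[6,18); WM=14; [0,12) fires=4
i=3 t=19 v=3: → [18,30),[12,24); WM=14
i=4 t=20 v=8: → [18,30),[12,24); WM=14
i=5 t=22 v=5: → [18,30),[12,24); WM=21; [6,18) fires=6
i=6 t=33 v=7: → [30,42),[24,36); WM=21
i=7 t=34 v=1: → [30,42),[24,36); WM=21
i=8 t=35 v=6: → [30,42),[24,36); WM=34; [12,24) fires=8 [18,30) fires=8
i=9 t=39 v=9: → [36,48),[30,42); WM=34
i=10 t=39 v=2: → [36,48),[30,42); WM=34
i=11 t=45 v=5: → [42,54),[36,48); WM=44; [24,36) fires=7 [30,42) fires=9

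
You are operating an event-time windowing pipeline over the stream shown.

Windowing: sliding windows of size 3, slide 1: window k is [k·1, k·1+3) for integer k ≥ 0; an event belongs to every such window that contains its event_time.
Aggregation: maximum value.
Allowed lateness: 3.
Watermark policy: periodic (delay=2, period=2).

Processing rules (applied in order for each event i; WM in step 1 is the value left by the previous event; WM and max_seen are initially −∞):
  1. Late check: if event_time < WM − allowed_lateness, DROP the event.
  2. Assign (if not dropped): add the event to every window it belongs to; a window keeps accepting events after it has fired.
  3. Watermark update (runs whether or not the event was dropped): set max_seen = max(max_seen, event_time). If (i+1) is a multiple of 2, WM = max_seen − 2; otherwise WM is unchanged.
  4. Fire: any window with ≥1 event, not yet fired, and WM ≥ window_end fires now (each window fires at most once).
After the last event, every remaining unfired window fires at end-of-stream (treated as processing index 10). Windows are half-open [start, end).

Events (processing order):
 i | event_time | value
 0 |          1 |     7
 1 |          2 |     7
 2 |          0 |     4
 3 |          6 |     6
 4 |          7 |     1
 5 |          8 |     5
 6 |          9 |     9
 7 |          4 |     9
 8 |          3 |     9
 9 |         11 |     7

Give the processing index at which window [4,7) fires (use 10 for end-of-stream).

i=0 t=1 v=7: → [1,4),[0,3); WM=−∞
i=1 t=2 v=7: → [2,5),[1,4),[0,3); WM=0
i=2 t=0 v=4: → [0,3); WM=0
i=3 t=6 v=6: → [6,9),[5,8),[4,7); WM=4; [0,3) fires=7 [1,4) fires=7
i=4 t=7 v=1: → [7,10),[6,9),[5,8); WM=4
i=5 t=8 v=5: → [8,11),[7,10),[6,9); WM=6; [2,5) fires=7
i=6 t=9 v=9: → [9,12),[8,11),[7,10); WM=6
i=7 t=4 v=9: → [4,7),[3,6),[2,5); WM=7; [3,6) fires=9 [4,7) fires=9
i=8 t=3 v=9: DROP (t<7-3); WM=7
i=9 t=11 v=7: → [11,14),[10,13),[9,12); WM=9; [5,8) fires=6 [6,9) fires=6

7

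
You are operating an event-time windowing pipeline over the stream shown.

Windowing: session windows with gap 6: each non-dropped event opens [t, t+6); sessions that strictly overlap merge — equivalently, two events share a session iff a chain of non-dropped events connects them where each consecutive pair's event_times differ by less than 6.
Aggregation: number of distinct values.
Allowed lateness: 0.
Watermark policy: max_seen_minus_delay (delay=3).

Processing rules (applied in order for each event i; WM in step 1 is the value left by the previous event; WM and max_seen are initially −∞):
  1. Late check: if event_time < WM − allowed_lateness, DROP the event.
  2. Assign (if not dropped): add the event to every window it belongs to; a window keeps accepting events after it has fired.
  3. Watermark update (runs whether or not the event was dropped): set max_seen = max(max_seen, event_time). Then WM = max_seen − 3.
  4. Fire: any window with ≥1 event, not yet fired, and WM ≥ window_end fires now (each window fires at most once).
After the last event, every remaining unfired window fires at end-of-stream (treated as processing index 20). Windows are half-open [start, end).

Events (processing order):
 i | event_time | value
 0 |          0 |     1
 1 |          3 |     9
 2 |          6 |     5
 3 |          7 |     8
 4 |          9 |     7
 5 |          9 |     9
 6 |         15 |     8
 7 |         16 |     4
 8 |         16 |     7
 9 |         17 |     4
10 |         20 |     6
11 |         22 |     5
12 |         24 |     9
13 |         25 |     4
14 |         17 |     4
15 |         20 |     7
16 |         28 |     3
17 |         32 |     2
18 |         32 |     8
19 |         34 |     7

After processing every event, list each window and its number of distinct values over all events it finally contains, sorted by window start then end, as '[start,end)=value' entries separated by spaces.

[0,15)=5 [15,40)=8

i=0 t=0 v=1: → [0,6); WM=-3
i=1 t=3 v=9: → [0,9); WM=0
i=2 t=6 v=5: → [0,12); WM=3
i=3 t=7 v=8: → [0,13); WM=4
i=4 t=9 v=7: → [0,15); WM=6
i=5 t=9 v=9: → [0,15); WM=6
i=6 t=15 v=8: → [15,21); WM=12
i=7 t=16 v=4: → [15,22); WM=13
i=8 t=16 v=7: → [15,22); WM=13
i=9 t=17 v=4: → [15,23); WM=14
i=10 t=20 v=6: → [15,26); WM=17
i=11 t=22 v=5: → [15,28); WM=19
i=12 t=24 v=9: → [15,30); WM=21
i=13 t=25 v=4: → [15,31); WM=22
i=14 t=17 v=4: DROP (t<22-0); WM=22
i=15 t=20 v=7: DROP (t<22-0); WM=22
i=16 t=28 v=3: → [15,34); WM=25
i=17 t=32 v=2: → [15,38); WM=29
i=18 t=32 v=8: → [15,38); WM=29
i=19 t=34 v=7: → [15,40); WM=31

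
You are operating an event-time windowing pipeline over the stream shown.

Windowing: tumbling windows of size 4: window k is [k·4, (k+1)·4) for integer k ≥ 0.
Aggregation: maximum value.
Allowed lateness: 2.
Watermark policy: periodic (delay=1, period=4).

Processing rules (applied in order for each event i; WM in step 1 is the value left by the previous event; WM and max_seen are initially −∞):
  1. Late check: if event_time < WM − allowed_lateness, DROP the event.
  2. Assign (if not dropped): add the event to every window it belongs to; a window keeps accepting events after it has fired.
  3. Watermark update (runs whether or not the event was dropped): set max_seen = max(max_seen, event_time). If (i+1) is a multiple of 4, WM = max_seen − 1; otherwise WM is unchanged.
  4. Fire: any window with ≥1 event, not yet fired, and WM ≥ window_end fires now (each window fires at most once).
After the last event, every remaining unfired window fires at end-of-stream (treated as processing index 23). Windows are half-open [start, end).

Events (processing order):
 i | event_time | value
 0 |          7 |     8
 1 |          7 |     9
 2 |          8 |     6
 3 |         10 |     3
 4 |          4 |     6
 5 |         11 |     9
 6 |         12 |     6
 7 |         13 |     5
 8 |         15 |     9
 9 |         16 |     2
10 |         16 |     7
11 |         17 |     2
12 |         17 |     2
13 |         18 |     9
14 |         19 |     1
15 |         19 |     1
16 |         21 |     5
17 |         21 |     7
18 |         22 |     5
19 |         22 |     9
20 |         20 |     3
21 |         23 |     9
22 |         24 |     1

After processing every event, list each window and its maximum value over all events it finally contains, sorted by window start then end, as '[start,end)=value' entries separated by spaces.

i=0 t=7 v=8: → [4,8); WM=−∞
i=1 t=7 v=9: → [4,8); WM=−∞
i=2 t=8 v=6: → [8,12); WM=−∞
i=3 t=10 v=3: → [8,12); WM=9; [4,8) fires=9
i=4 t=4 v=6: DROP (t<9-2); WM=9
i=5 t=11 v=9: → [8,12); WM=9
i=6 t=12 v=6: → [12,16); WM=9
i=7 t=13 v=5: → [12,16); WM=12; [8,12) fires=9
i=8 t=15 v=9: → [12,16); WM=12
i=9 t=16 v=2: → [16,20); WM=12
i=10 t=16 v=7: → [16,20); WM=12
i=11 t=17 v=2: → [16,20); WM=16; [12,16) fires=9
i=12 t=17 v=2: → [16,20); WM=16
i=13 t=18 v=9: → [16,20); WM=16
i=14 t=19 v=1: → [16,20); WM=16
i=15 t=19 v=1: → [16,20); WM=18
i=16 t=21 v=5: → [20,24); WM=18
i=17 t=21 v=7: → [20,24); WM=18
i=18 t=22 v=5: → [20,24); WM=18
i=19 t=22 v=9: → [20,24); WM=21; [16,20) fires=9
i=20 t=20 v=3: → [20,24); WM=21
i=21 t=23 v=9: → [20,24); WM=21
i=22 t=24 v=1: → [24,28); WM=21

[4,8)=9 [8,12)=9 [12,16)=9 [16,20)=9 [20,24)=9 [24,28)=1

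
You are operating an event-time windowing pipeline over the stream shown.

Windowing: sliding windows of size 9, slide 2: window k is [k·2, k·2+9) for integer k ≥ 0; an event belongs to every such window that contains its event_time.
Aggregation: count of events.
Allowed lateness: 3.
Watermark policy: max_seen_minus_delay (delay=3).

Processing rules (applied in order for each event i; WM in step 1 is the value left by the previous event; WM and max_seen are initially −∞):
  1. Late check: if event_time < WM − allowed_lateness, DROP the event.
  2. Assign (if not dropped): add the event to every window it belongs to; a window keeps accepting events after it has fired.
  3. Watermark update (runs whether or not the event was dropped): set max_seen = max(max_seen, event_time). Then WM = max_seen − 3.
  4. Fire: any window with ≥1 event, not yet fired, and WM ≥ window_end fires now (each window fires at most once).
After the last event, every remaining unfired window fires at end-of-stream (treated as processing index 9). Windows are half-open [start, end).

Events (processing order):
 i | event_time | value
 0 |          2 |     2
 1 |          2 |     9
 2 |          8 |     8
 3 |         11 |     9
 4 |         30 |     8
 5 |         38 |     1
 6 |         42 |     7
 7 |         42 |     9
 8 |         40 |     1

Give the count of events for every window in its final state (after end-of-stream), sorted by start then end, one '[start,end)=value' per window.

[0,9)=3 [2,11)=3 [4,13)=2 [6,15)=2 [8,17)=2 [10,19)=1 [22,31)=1 [24,33)=1 [26,35)=1 [28,37)=1 [30,39)=2 [32,41)=2 [34,43)=4 [36,45)=4 [38,47)=4 [40,49)=3 [42,51)=2

i=0 t=2 v=2: → [2,11),[0,9); WM=-1
i=1 t=2 v=9: → [2,11),[0,9); WM=-1
i=2 t=8 v=8: → [8,17),[6,15),[4,13),[2,11),[0,9); WM=5
i=3 t=11 v=9: → [10,19),[8,17),[6,15),[4,13); WM=8
i=4 t=30 v=8: → [30,39),[28,37),[26,35),[24,33),[22,31); WM=27; [0,9) fires=3 [2,11) fires=3 [4,13) fires=2 [6,15) fires=2 [8,17) fires=2 [10,19) fires=1
i=5 t=38 v=1: → [38,47),[36,45),[34,43),[32,41),[30,39); WM=35; [22,31) fires=1 [24,33) fires=1 [26,35) fires=1
i=6 t=42 v=7: → [42,51),[40,49),[38,47),[36,45),[34,43); WM=39; [28,37) fires=1 [30,39) fires=2
i=7 t=42 v=9: → [42,51),[40,49),[38,47),[36,45),[34,43); WM=39
i=8 t=40 v=1: → [40,49),[38,47),[36,45),[34,43),[32,41); WM=39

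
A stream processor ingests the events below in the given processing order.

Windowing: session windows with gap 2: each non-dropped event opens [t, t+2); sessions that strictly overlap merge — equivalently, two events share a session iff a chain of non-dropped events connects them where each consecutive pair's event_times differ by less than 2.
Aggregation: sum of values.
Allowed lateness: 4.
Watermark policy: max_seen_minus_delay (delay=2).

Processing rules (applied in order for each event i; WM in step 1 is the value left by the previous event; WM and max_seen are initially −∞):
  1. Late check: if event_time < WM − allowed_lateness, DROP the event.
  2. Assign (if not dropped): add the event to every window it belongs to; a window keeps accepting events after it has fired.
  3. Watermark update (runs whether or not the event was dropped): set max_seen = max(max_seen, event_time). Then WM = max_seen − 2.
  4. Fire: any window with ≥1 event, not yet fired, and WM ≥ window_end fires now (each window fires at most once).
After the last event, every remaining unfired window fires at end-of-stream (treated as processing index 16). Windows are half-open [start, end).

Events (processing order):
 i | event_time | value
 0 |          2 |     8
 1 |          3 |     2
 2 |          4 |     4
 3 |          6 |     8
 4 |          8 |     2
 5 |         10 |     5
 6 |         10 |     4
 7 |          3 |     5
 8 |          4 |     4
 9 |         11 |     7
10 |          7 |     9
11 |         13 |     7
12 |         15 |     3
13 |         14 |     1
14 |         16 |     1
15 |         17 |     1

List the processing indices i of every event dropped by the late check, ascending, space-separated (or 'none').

i=0 t=2 v=8: → [2,4); WM=0
i=1 t=3 v=2: → [2,5); WM=1
i=2 t=4 v=4: → [2,6); WM=2
i=3 t=6 v=8: → [6,8); WM=4
i=4 t=8 v=2: → [8,10); WM=6
i=5 t=10 v=5: → [10,12); WM=8
i=6 t=10 v=4: → [10,12); WM=8
i=7 t=3 v=5: DROP (t<8-4); WM=8
i=8 t=4 v=4: → [2,6); WM=8
i=9 t=11 v=7: → [10,13); WM=9
i=10 t=7 v=9: → [6,10); WM=9
i=11 t=13 v=7: → [13,15); WM=11
i=12 t=15 v=3: → [15,17); WM=13
i=13 t=14 v=1: → [13,17); WM=13
i=14 t=16 v=1: → [13,18); WM=14
i=15 t=17 v=1: → [13,19); WM=15

7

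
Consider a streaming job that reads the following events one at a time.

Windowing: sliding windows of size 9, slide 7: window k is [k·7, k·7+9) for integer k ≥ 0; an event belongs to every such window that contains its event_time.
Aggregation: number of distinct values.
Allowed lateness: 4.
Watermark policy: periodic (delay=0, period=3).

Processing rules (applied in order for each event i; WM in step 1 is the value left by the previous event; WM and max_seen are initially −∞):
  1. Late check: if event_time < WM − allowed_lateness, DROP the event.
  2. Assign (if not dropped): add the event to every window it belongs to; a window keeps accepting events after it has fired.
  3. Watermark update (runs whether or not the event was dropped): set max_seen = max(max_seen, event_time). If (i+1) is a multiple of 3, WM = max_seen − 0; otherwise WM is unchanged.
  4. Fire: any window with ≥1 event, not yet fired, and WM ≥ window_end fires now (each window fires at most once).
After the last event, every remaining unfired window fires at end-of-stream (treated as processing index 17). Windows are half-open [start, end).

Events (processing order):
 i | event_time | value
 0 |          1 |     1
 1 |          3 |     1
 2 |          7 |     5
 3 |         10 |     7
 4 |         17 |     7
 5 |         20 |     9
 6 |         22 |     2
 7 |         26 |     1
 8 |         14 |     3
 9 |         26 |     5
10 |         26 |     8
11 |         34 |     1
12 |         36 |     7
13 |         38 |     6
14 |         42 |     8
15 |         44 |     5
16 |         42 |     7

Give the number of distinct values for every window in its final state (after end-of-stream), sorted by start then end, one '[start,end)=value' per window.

i=0 t=1 v=1: → [0,9); WM=−∞
i=1 t=3 v=1: → [0,9); WM=−∞
i=2 t=7 v=5: → [7,16),[0,9); WM=7
i=3 t=10 v=7: → [7,16); WM=7
i=4 t=17 v=7: → [14,23); WM=7
i=5 t=20 v=9: → [14,23); WM=20; [0,9) fires=2 [7,16) fires=2
i=6 t=22 v=2: → [21,30),[14,23); WM=20
i=7 t=26 v=1: → [21,30); WM=20
i=8 t=14 v=3: DROP (t<20-4); WM=26; [14,23) fires=3
i=9 t=26 v=5: → [21,30); WM=26
i=10 t=26 v=8: → [21,30); WM=26
i=11 t=34 v=1: → [28,37); WM=34; [21,30) fires=4
i=12 t=36 v=7: → [35,44),[28,37); WM=34
i=13 t=38 v=6: → [35,44); WM=34
i=14 t=42 v=8: → [42,51),[35,44); WM=42; [28,37) fires=2
i=15 t=44 v=5: → [42,51); WM=42
i=16 t=42 v=7: → [42,51),[35,44); WM=42

[0,9)=2 [7,16)=2 [14,23)=3 [21,30)=4 [28,37)=2 [35,44)=3 [42,51)=3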